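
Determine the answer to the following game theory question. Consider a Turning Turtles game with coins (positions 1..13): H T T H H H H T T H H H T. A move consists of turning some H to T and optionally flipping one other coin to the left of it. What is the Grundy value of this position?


Coins: H T T H H H H T T H H H T
Key fact: a single head at position k behaves exactly like a Nim heap of size k (turning it to T and optionally flipping a coin at j < k corresponds to moving the heap from k to j, or to 0), and heads combine as a disjunctive sum (two heads at the same place would cancel, matching j XOR j = 0). So the Nim-value is the XOR of the 1-indexed positions of the heads.
Face-up positions (1-indexed): [1, 4, 5, 6, 7, 10, 11, 12]
XOR 0 with 1: 0 XOR 1 = 1
XOR 1 with 4: 1 XOR 4 = 5
XOR 5 with 5: 5 XOR 5 = 0
XOR 0 with 6: 0 XOR 6 = 6
XOR 6 with 7: 6 XOR 7 = 1
XOR 1 with 10: 1 XOR 10 = 11
XOR 11 with 11: 11 XOR 11 = 0
XOR 0 with 12: 0 XOR 12 = 12
Nim-value = 12

12


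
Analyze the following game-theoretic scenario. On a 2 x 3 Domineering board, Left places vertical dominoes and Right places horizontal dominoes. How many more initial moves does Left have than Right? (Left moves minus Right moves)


Board is 2 x 3 (rows x cols).
Left (vertical) placements: (rows-1) * cols = 1 * 3 = 3
Right (horizontal) placements: rows * (cols-1) = 2 * 2 = 4
Advantage = Left - Right = 3 - 4 = -1

-1


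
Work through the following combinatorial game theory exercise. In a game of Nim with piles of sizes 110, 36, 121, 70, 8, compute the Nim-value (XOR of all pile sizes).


We need the XOR (exclusive or) of all pile sizes.
After XOR-ing pile 1 (size 110): 0 XOR 110 = 110
After XOR-ing pile 2 (size 36): 110 XOR 36 = 74
After XOR-ing pile 3 (size 121): 74 XOR 121 = 51
After XOR-ing pile 4 (size 70): 51 XOR 70 = 117
After XOR-ing pile 5 (size 8): 117 XOR 8 = 125
The Nim-value of this position is 125.

125


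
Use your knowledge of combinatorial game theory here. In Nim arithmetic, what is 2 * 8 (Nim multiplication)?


Nim multiplication is bilinear over XOR: (u XOR v) * w = (u*w) XOR (v*w).
So we split each operand into its bit components and XOR the pairwise Nim products.
2 = 2 (as XOR of powers of 2).
8 = 8 (as XOR of powers of 2).
Using the standard Nim-product table on single bits:
  2*2 = 3,   2*4 = 8,   2*8 = 12,
  4*4 = 6,   4*8 = 11,  8*8 = 13,
and  1*x = x (identity), k*l = l*k (commutative).
Pairwise Nim products:
  2 * 8 = 12
XOR them: 12 = 12.
Result: 2 * 8 = 12 (in Nim).

12


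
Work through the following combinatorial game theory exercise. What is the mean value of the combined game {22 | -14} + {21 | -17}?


G1 = {22 | -14}, G2 = {21 | -17}
Each is a switch {a | b} with numbers a > b; its mean value is (a + b)/2, and mean value is additive over game sums: m(G1 + G2) = m(G1) + m(G2).
Mean of G1 = (22 + (-14))/2 = 8/2 = 4
Mean of G2 = (21 + (-17))/2 = 4/2 = 2
Mean of G1 + G2 = 4 + 2 = 6

6


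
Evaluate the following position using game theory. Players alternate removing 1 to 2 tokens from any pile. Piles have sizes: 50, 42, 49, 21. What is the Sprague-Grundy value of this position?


Subtraction set: {1, 2}
For this subtraction set, G(n) = n mod 3 (period = max + 1 = 3).
Pile 1 (size 50): G(50) = 50 mod 3 = 2
Pile 2 (size 42): G(42) = 42 mod 3 = 0
Pile 3 (size 49): G(49) = 49 mod 3 = 1
Pile 4 (size 21): G(21) = 21 mod 3 = 0
Total Grundy value = XOR of all: 2 XOR 0 XOR 1 XOR 0 = 3

3


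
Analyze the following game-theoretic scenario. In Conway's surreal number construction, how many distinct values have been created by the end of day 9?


Day 0: {|} = 0 is born. Count = 1.
Day n: the number of surreal numbers born by day n is 2^(n+1) - 1.
By day 0: 2^1 - 1 = 1
By day 1: 2^2 - 1 = 3
By day 2: 2^3 - 1 = 7
By day 3: 2^4 - 1 = 15
By day 4: 2^5 - 1 = 31
By day 5: 2^6 - 1 = 63
By day 6: 2^7 - 1 = 127
By day 7: 2^8 - 1 = 255
By day 8: 2^9 - 1 = 511
By day 9: 2^10 - 1 = 1023
By day 9: 1023 surreal numbers.

1023


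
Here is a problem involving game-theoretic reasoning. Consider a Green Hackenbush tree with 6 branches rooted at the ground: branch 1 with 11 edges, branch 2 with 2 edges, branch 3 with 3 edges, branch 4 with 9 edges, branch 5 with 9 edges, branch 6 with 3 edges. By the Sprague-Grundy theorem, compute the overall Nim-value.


The tree has 6 branches from the ground vertex.
In Green Hackenbush, the Nim-value of a simple path of length k is k.
Branch 1: length 11, Nim-value = 11
Branch 2: length 2, Nim-value = 2
Branch 3: length 3, Nim-value = 3
Branch 4: length 9, Nim-value = 9
Branch 5: length 9, Nim-value = 9
Branch 6: length 3, Nim-value = 3
Total Nim-value = XOR of all branch values:
0 XOR 11 = 11
11 XOR 2 = 9
9 XOR 3 = 10
10 XOR 9 = 3
3 XOR 9 = 10
10 XOR 3 = 9
Nim-value of the tree = 9

9


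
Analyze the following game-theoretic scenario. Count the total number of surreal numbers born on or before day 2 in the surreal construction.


Day 0: {|} = 0 is born. Count = 1.
Day n: the number of surreal numbers born by day n is 2^(n+1) - 1.
By day 0: 2^1 - 1 = 1
By day 1: 2^2 - 1 = 3
By day 2: 2^3 - 1 = 7
By day 2: 7 surreal numbers.

7


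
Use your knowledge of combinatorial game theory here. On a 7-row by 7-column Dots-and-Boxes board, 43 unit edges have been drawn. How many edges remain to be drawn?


Grid: 7 x 7 boxes, i.e. 8 rows and 8 columns of dots.
Horizontal edges: (rows + 1) * cols = 8 * 7 = 56
Vertical edges: rows * (cols + 1) = 7 * 8 = 56
Total edges: 56 + 56 = 112
Edges drawn: 43
Remaining: 112 - 43 = 69

69


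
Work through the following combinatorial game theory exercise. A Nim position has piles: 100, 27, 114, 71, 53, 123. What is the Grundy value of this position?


We need the XOR (exclusive or) of all pile sizes.
After XOR-ing pile 1 (size 100): 0 XOR 100 = 100
After XOR-ing pile 2 (size 27): 100 XOR 27 = 127
After XOR-ing pile 3 (size 114): 127 XOR 114 = 13
After XOR-ing pile 4 (size 71): 13 XOR 71 = 74
After XOR-ing pile 5 (size 53): 74 XOR 53 = 127
After XOR-ing pile 6 (size 123): 127 XOR 123 = 4
The Nim-value of this position is 4.

4


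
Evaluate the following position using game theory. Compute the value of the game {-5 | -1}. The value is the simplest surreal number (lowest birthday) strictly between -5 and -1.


Left options: {-5}, max = -5
Right options: {-1}, min = -1
All options are numbers and max(Left) < min(Right), so by the simplicity theorem the value is the simplest (earliest-born) number strictly between -5 and -1.
Integers -4 through -2 all lie strictly between -5 and -1.
Among integers, the simplest (lowest birthday = smallest |n|; 0 is born on day 0, +-n on day n) is -2.
No non-integer in the interval can be simpler: if x is a non-integer in the interval, then floor(x) or ceil(x) also lies in the interval (the interval contains an integer), and both are proper prefixes of x's sign expansion, i.e. born earlier. So the game value is -2.
Game value = -2

-2


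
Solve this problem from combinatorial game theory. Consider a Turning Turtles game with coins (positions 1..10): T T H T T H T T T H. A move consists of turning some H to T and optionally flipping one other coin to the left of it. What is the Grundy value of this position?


Coins: T T H T T H T T T H
Key fact: a single head at position k behaves exactly like a Nim heap of size k (turning it to T and optionally flipping a coin at j < k corresponds to moving the heap from k to j, or to 0), and heads combine as a disjunctive sum (two heads at the same place would cancel, matching j XOR j = 0). So the Nim-value is the XOR of the 1-indexed positions of the heads.
Face-up positions (1-indexed): [3, 6, 10]
XOR 0 with 3: 0 XOR 3 = 3
XOR 3 with 6: 3 XOR 6 = 5
XOR 5 with 10: 5 XOR 10 = 15
Nim-value = 15

15


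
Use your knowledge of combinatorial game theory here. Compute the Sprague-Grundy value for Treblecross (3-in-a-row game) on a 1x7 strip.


Treblecross: place X on empty cells; 3-in-a-row wins.
Playing within two cells of an existing X lets the opponent win at once, so sensible play treats the cells i-2..i+2 around each X as dead. The player left with no safe cell loses, so this is a normal-play take-away game on strips of safe cells.
Placing X at cell i (0-indexed) of a strip of k safe cells leaves independent strips of sizes max(0, i-2) and max(0, k-i-3). Hence G(k) = mex{ G(max(0,i-2)) XOR G(max(0,k-i-3)) : 0 <= i < k }, with G(0) = 0.
G(1): splits (0,0):0^0=0 -> mex({0}) = 1
G(2): splits (0,0):0^0=0 -> mex({0}) = 1
G(3): splits (0,0):0^0=0 -> mex({0}) = 1
G(4): splits (0,1):0^1=1 (0,0):0^0=0 -> mex({0, 1}) = 2
G(5): splits (0,2):0^1=1 (0,1):0^1=1 (0,0):0^0=0 -> mex({0, 1}) = 2
G(6) = mex({1}) = 0
G(7) = mex({0, 1, 2}) = 3
Therefore G(7) = 3.

3


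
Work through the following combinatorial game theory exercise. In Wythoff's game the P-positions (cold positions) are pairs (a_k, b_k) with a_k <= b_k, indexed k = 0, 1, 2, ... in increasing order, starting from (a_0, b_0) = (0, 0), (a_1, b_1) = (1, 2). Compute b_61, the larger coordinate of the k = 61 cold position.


By Wythoff's theorem, a_k = floor(k * phi) and b_k = floor(k * phi^2) = a_k + k, where phi = (1 + sqrt(5))/2 is the golden ratio.
phi = (1 + sqrt(5))/2 = 1.618034
phi^2 = phi + 1 = 2.618034
k = 61
k * phi^2 = 61 * 2.618034 = 159.700073
b_61 = floor(k * phi^2) = 159 (check: a_61 + k = 98 + 61 = 159)

159


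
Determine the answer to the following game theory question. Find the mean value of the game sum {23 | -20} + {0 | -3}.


G1 = {23 | -20}, G2 = {0 | -3}
Each is a switch {a | b} with numbers a > b; its mean value is (a + b)/2, and mean value is additive over game sums: m(G1 + G2) = m(G1) + m(G2).
Mean of G1 = (23 + (-20))/2 = 3/2 = 3/2
Mean of G2 = (0 + (-3))/2 = -3/2 = -3/2
Mean of G1 + G2 = 3/2 + -3/2 = 0

0


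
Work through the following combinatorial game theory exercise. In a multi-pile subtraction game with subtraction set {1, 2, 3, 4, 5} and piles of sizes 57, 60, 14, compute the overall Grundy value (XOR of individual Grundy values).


Subtraction set: {1, 2, 3, 4, 5}
For this subtraction set, G(n) = n mod 6 (period = max + 1 = 6).
Pile 1 (size 57): G(57) = 57 mod 6 = 3
Pile 2 (size 60): G(60) = 60 mod 6 = 0
Pile 3 (size 14): G(14) = 14 mod 6 = 2
Total Grundy value = XOR of all: 3 XOR 0 XOR 2 = 1

1


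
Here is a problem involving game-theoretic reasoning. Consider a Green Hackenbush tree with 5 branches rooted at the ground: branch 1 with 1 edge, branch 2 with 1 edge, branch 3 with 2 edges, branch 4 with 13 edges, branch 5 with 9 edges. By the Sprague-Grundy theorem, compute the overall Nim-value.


The tree has 5 branches from the ground vertex.
In Green Hackenbush, the Nim-value of a simple path of length k is k.
Branch 1: length 1, Nim-value = 1
Branch 2: length 1, Nim-value = 1
Branch 3: length 2, Nim-value = 2
Branch 4: length 13, Nim-value = 13
Branch 5: length 9, Nim-value = 9
Total Nim-value = XOR of all branch values:
0 XOR 1 = 1
1 XOR 1 = 0
0 XOR 2 = 2
2 XOR 13 = 15
15 XOR 9 = 6
Nim-value of the tree = 6

6


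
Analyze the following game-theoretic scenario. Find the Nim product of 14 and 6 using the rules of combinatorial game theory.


Nim multiplication is bilinear over XOR: (u XOR v) * w = (u*w) XOR (v*w).
So we split each operand into its bit components and XOR the pairwise Nim products.
14 = 2 + 4 + 8 (as XOR of powers of 2).
6 = 2 + 4 (as XOR of powers of 2).
Using the standard Nim-product table on single bits:
  2*2 = 3,   2*4 = 8,   2*8 = 12,
  4*4 = 6,   4*8 = 11,  8*8 = 13,
and  1*x = x (identity), k*l = l*k (commutative).
Pairwise Nim products:
  2 * 2 = 3
  2 * 4 = 8
  4 * 2 = 8
  4 * 4 = 6
  8 * 2 = 12
  8 * 4 = 11
XOR them: 3 XOR 8 XOR 8 XOR 6 XOR 12 XOR 11 = 2.
Result: 14 * 6 = 2 (in Nim).

2


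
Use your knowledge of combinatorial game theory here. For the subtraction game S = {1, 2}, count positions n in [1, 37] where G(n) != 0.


Subtraction set S = {1, 2}, so G(n) = n mod 3.
G(n) = 0 when n is a multiple of 3.
Multiples of 3 in [1, 37]: 12
N-positions (nonzero Grundy) = 37 - 12 = 25

25


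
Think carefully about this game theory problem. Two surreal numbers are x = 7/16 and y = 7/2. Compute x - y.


x = 7/16, y = 7/2
Converting to common denominator: 16
x = 7/16, y = 56/16
x - y = 7/16 - 7/2 = -49/16

-49/16


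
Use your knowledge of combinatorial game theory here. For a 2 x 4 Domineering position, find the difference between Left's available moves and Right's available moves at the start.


Board is 2 x 4 (rows x cols).
Left (vertical) placements: (rows-1) * cols = 1 * 4 = 4
Right (horizontal) placements: rows * (cols-1) = 2 * 3 = 6
Advantage = Left - Right = 4 - 6 = -2

-2


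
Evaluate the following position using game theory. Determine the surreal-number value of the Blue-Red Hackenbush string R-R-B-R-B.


Edges (from ground): R-R-B-R-B
By Berlekamp's sign-expansion rule, a Blue-Red Hackenbush stalk has the value of the surreal number whose sign sequence is the edge sequence with B -> + and R -> -.
Sign sequence: --+-+
Trace the sign expansion in the surreal number tree, starting from 0:
Edge 1: R (sign -) -> bounds (-inf, 0), value = -1
Edge 2: R (sign -) -> bounds (-inf, -1), value = -2
Edge 3: B (sign +) -> bounds (-2, -1), value = -3/2
Edge 4: R (sign -) -> bounds (-2, -3/2), value = -7/4
Edge 5: B (sign +) -> bounds (-7/4, -3/2), value = -13/8
Game value = -13/8

-13/8


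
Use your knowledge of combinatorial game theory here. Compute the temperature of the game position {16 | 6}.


The game is {16 | 6}, a switch {a | b} with numbers a > b.
Cooling {a | b} by t gives {a - t | b + t}, which stops being hot when a - t = b + t, i.e. at t = (a - b)/2. So the temperature of a switch is (a - b)/2.
Temperature = (Left option - Right option) / 2
= (16 - (6)) / 2
= 10 / 2
= 5

5


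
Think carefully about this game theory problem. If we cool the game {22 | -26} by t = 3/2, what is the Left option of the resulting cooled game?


Original game: {22 | -26} (a switch {a | b} with a > b).
Cooling by t (for t below the temperature (a - b)/2 = 24) taxes each move by t: {a | b} cooled by t is {a - t | b + t}.
Cooling amount: t = 3/2
Cooled Left option: 22 - 3/2 = 41/2
Cooled Right option: -26 + 3/2 = -49/2
Cooled game: {41/2 | -49/2}
Left option = 41/2

41/2


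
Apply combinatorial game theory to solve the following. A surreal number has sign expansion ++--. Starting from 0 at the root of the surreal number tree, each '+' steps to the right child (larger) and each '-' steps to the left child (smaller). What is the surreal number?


Sign expansion: ++--
Rule: track bounds (lo, hi), initially (-inf, +inf). On '+', the current value becomes lo and we move to the simplest number in (value, hi): value + 1 if hi = +inf, otherwise the midpoint (value + hi)/2. On '-', the current value becomes hi and we move to value - 1 if lo = -inf, otherwise the midpoint (lo + value)/2.
Start at 0.
Step 1: sign = +, move right. Bounds: (0, +inf). Value = 1
Step 2: sign = +, move right. Bounds: (1, +inf). Value = 2
Step 3: sign = -, move left. Bounds: (1, 2). Value = 3/2
Step 4: sign = -, move left. Bounds: (1, 3/2). Value = 5/4
The surreal number with sign expansion ++-- is 5/4.

5/4


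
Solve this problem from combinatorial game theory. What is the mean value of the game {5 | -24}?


Game = {5 | -24}, a switch {a | b} with numbers a > b.
Its thermograph has left wall a - t and right wall b + t, which meet at t = (a - b)/2, where both equal (a + b)/2. So the mast (mean value) is at (a + b)/2.
Mean = (5 + (-24))/2 = -19/2 = -19/2

-19/2


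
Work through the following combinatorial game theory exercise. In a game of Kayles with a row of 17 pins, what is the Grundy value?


Kayles: a move removes 1 or 2 adjacent pins from a contiguous row.
Removing pins from a row of k leaves two independent rows (a, b) with a + b = k - 1 (one pin) or a + b = k - 2 (two pins); an end removal gives a = 0.
By Sprague-Grundy, G(k) = mex{ G(a) XOR G(b) } over all these splits. G(0) = 0.
G(1): splits (0,0):0^0=0 -> mex({0}) = 1
G(2): splits (0,1):0^1=1 (0,0):0^0=0 -> mex({0, 1}) = 2
G(3): splits (0,2):0^2=2 (1,1):1^1=0 (0,1):0^1=1 -> mex({0, 1, 2}) = 3
G(4): splits (0,3):0^3=3 (1,2):1^2=3 (0,2):0^2=2 (1,1):1^1=0 -> mex({0, 2, 3}) = 1
G(5): splits (0,4):0^1=1 (1,3):1^3=2 (2,2):2^2=0 (0,3):0^3=3 (1,2):1^2=3 -> mex({0, 1, 2, 3}) = 4
G(6) = mex({0, 1, 2, 4}) = 3
G(7) = mex({0, 1, 3, 4, 5}) = 2
G(8) = mex({0, 2, 3, 5, 6}) = 1
G(9) = mex({0, 1, 2, 3, 6, 7}) = 4
G(10) = mex({0, 1, 3, 4, 5, 7}) = 2
G(11) = mex({0, 1, 2, 3, 4, 5}) = 6
G(12) = mex({0, 1, 2, 3, 5, 6, 7}) = 4
G(13) = mex({0, 2, 3, 4, 6, 7}) = 1
G(14) = mex({0, 1, 4, 5, 6, 7}) = 2
G(15) = mex({0, 1, 2, 3, 4, 5, 6}) = 7
G(16) = mex({0, 2, 3, 5, 6, 7}) = 1
G(17) = mex({0, 1, 2, 3, 5, 6, 7}) = 4
Therefore G(17) = 4.

4


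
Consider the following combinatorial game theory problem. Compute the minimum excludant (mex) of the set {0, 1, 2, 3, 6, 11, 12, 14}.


Set = {0, 1, 2, 3, 6, 11, 12, 14}
0 is in the set.
1 is in the set.
2 is in the set.
3 is in the set.
4 is NOT in the set. This is the mex.
mex = 4

4


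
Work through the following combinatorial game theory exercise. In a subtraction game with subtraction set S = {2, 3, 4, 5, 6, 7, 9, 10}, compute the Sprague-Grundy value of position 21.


The subtraction set is S = {2, 3, 4, 5, 6, 7, 9, 10}.
G(k) = mex{ G(k - s) : s in S, s <= k }. We compute iteratively: G(0) = 0.
G(1) = mex({}) = 0
G(2) = mex({0}) = 1
G(3) = mex({0}) = 1
G(4) = mex({0, 1}) = 2
G(5) = mex({0, 1}) = 2
G(6) = mex({0, 1, 2}) = 3
G(7) = mex({0, 1, 2}) = 3
G(8) = mex({0, 1, 2, 3}) = 4
G(9) = mex({0, 1, 2, 3}) = 4
G(10) = mex({0, 1, 2, 3, 4}) = 5
G(11) = mex({0, 1, 2, 3, 4}) = 5
G(12) = mex({1, 2, 3, 4, 5}) = 0
G(13) = mex({1, 2, 3, 4, 5}) = 0
G(14) = mex({0, 2, 3, 4, 5}) = 1
G(15) = mex({0, 2, 3, 4, 5}) = 1
G(16) = mex({0, 1, 3, 4, 5}) = 2
G(17) = mex({0, 1, 3, 4, 5}) = 2
G(18) = mex({0, 1, 2, 4, 5}) = 3
G(19) = mex({0, 1, 2, 4, 5}) = 3
G(20) = mex({0, 1, 2, 3, 5}) = 4
G(21) = mex({0, 1, 2, 3, 5}) = 4
Therefore G(21) = 4.

4


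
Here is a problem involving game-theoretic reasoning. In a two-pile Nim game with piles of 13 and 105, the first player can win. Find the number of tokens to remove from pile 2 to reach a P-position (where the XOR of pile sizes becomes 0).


Piles: 13 and 105
Current XOR: 13 XOR 105 = 100 (non-zero, so this is an N-position).
To make the XOR zero, we need to find a move that balances the piles.
For pile 2 (size 105): target = 105 XOR 100 = 13
We reduce pile 2 from 105 to 13.
Tokens removed: 105 - 13 = 92
Verification: 13 XOR 13 = 0

92


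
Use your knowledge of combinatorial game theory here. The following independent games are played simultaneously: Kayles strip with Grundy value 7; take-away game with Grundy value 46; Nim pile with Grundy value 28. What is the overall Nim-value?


By the Sprague-Grundy theorem, the Grundy value of a sum of games is the XOR of individual Grundy values.
Kayles strip: Grundy value = 7. Running XOR: 0 XOR 7 = 7
take-away game: Grundy value = 46. Running XOR: 7 XOR 46 = 41
Nim pile: Grundy value = 28. Running XOR: 41 XOR 28 = 53
The combined Grundy value is 53.

53


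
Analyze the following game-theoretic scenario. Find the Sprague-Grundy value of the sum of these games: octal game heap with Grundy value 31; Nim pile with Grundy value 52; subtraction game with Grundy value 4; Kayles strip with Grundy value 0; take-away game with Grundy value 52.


By the Sprague-Grundy theorem, the Grundy value of a sum of games is the XOR of individual Grundy values.
octal game heap: Grundy value = 31. Running XOR: 0 XOR 31 = 31
Nim pile: Grundy value = 52. Running XOR: 31 XOR 52 = 43
subtraction game: Grundy value = 4. Running XOR: 43 XOR 4 = 47
Kayles strip: Grundy value = 0. Running XOR: 47 XOR 0 = 47
take-away game: Grundy value = 52. Running XOR: 47 XOR 52 = 27
The combined Grundy value is 27.

27


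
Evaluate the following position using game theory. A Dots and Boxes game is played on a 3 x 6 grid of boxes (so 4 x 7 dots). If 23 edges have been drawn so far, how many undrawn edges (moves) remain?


Grid: 3 x 6 boxes, i.e. 4 rows and 7 columns of dots.
Horizontal edges: (rows + 1) * cols = 4 * 6 = 24
Vertical edges: rows * (cols + 1) = 3 * 7 = 21
Total edges: 24 + 21 = 45
Edges drawn: 23
Remaining: 45 - 23 = 22

22


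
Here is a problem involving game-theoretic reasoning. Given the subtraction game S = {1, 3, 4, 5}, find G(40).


The subtraction set is S = {1, 3, 4, 5}.
G(k) = mex{ G(k - s) : s in S, s <= k }. We compute iteratively: G(0) = 0.
G(1) = mex({0}) = 1
G(2) = mex({1}) = 0
G(3) = mex({0}) = 1
G(4) = mex({0, 1}) = 2
G(5) = mex({0, 1, 2}) = 3
G(6) = mex({0, 1, 3}) = 2
G(7) = mex({0, 1, 2}) = 3
G(8) = mex({1, 2, 3}) = 0
G(9) = mex({0, 2, 3}) = 1
G(10) = mex({1, 2, 3}) = 0
G(11) = mex({0, 2, 3}) = 1
G(12) = mex({0, 1, 3}) = 2
Observe that G(8)..G(12) = 0, 1, 0, 1, 2 repeats G(0)..G(4) = 0, 1, 0, 1, 2.
For k >= max(S) = 5, G(k) is determined by the previous 5 values G(k-5)..G(k-1); a window of 5 consecutive values has recurred shifted by 8, so by induction G(k + 8) = G(k) for all k >= 0: the sequence is periodic from the start with period 8.
One period: G(0..7) = 0, 1, 0, 1, 2, 3, 2, 3.
40 mod 8 = 0, so G(40) = G(0) = 0.

0


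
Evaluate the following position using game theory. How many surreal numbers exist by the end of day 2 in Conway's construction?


Day 0: {|} = 0 is born. Count = 1.
Day n: the number of surreal numbers born by day n is 2^(n+1) - 1.
By day 0: 2^1 - 1 = 1
By day 1: 2^2 - 1 = 3
By day 2: 2^3 - 1 = 7
By day 2: 7 surreal numbers.

7


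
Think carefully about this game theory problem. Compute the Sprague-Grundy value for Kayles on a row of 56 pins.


Kayles: a move removes 1 or 2 adjacent pins from a contiguous row.
Removing pins from a row of k leaves two independent rows (a, b) with a + b = k - 1 (one pin) or a + b = k - 2 (two pins); an end removal gives a = 0.
By Sprague-Grundy, G(k) = mex{ G(a) XOR G(b) } over all these splits. G(0) = 0.
G(1): splits (0,0):0^0=0 -> mex({0}) = 1
G(2): splits (0,1):0^1=1 (0,0):0^0=0 -> mex({0, 1}) = 2
G(3): splits (0,2):0^2=2 (1,1):1^1=0 (0,1):0^1=1 -> mex({0, 1, 2}) = 3
G(4): splits (0,3):0^3=3 (1,2):1^2=3 (0,2):0^2=2 (1,1):1^1=0 -> mex({0, 2, 3}) = 1
G(5): splits (0,4):0^1=1 (1,3):1^3=2 (2,2):2^2=0 (0,3):0^3=3 (1,2):1^2=3 -> mex({0, 1, 2, 3}) = 4
G(6) = mex({0, 1, 2, 4}) = 3
G(7) = mex({0, 1, 3, 4, 5}) = 2
G(8) = mex({0, 2, 3, 5, 6}) = 1
G(9) = mex({0, 1, 2, 3, 6, 7}) = 4
G(10) = mex({0, 1, 3, 4, 5, 7}) = 2
G(11) = mex({0, 1, 2, 3, 4, 5}) = 6
G(12) = mex({0, 1, 2, 3, 5, 6, 7}) = 4
G(13) = mex({0, 2, 3, 4, 6, 7}) = 1
G(14) = mex({0, 1, 4, 5, 6, 7}) = 2
G(15) = mex({0, 1, 2, 3, 4, 5, 6}) = 7
G(16) = mex({0, 2, 3, 5, 6, 7}) = 1
G(17) = mex({0, 1, 2, 3, 5, 6, 7}) = 4
G(18) = mex({0, 1, 2, 4, 5, 6}) = 3
G(19) = mex({0, 1, 3, 4, 5, 7}) = 2
G(20) = mex({0, 2, 3, 4, 5, 6, 7}) = 1
G(21) = mex({0, 1, 2, 3, 5, 6, 7}) = 4
G(22) = mex({0, 1, 2, 3, 4, 5, 7}) = 6
G(23) = mex({0, 1, 2, 3, 4, 5, 6}) = 7
G(24) = mex({0, 1, 2, 3, 5, 6, 7}) = 4
G(25) = mex({0, 2, 3, 4, 6, 7}) = 1
G(26) = mex({0, 1, 3, 4, 5, 6, 7}) = 2
G(27) = mex({0, 1, 2, 3, 4, 5, 6, 7}) = 8
G(28) = mex({0, 1, 2, 3, 4, 6, 7, 8}) = 5
G(29) = mex({0, 1, 2, 3, 5, 6, 7, 8, 9}) = 4
G(30) = mex({0, 1, 2, 3, 4, 5, 6, 9, 10}) = 7
G(31) = mex({0, 1, 3, 4, 5, 7, 10, 11}) = 2
G(32) = mex({0, 2, 3, 4, 5, 6, 7, 9, 11}) = 1
G(33) = mex({0, 1, 2, 3, 4, 5, 6, 7, 9, 12}) = 8
G(34) = mex({0, 1, 2, 3, 4, 5, 7, 8, 11, 12}) = 6
G(35) = mex({0, 1, 2, 3, 4, 5, 6, 8, 9, 10, 11}) = 7
G(36) = mex({0, 1, 2, 3, 5, 6, 7, 9, 10}) = 4
G(37) = mex({0, 2, 3, 4, 6, 7, 9, 10, 11, 12}) = 1
G(38) = mex({0, 1, 3, 4, 5, 6, 7, 9, 10, 11, 12}) = 2
G(39) = mex({0, 1, 2, 4, 5, 6, 7, 9, 10, 12, 14}) = 3
G(40) = mex({0, 2, 3, 4, 6, 7, 11, 12, 14}) = 1
G(41) = mex({0, 1, 2, 3, 5, 6, 7, 9, 10, 11, 12}) = 4
G(42) = mex({0, 1, 2, 3, 4, 5, 6, 9, 10}) = 7
G(43) = mex({0, 1, 3, 4, 5, 7, 9, 10, 12, 15}) = 2
G(44) = mex({0, 2, 3, 4, 5, 6, 7, 9, 10, 12, 15}) = 1
G(45) = mex({0, 1, 2, 3, 4, 5, 6, 7, 9, 10, 12, 14}) = 8
G(46) = mex({0, 1, 3, 4, 5, 7, 8, 11, 12, 14}) = 2
G(47) = mex({0, 1, 2, 3, 4, 5, 6, 8, 9, 10, 11, 12}) = 7
G(48) = mex({0, 1, 2, 3, 5, 6, 7, 9, 10}) = 4
G(49) = mex({0, 2, 3, 4, 6, 7, 9, 10, 11, 12, 15}) = 1
G(50) = mex({0, 1, 4, 5, 6, 7, 9, 11, 12, 14, 15}) = 2
G(51) = mex({0, 1, 2, 3, 4, 5, 6, 7, 9, 12, 14, 15}) = 8
G(52) = mex({0, 2, 3, 4, 5, 6, 7, 8, 11, 12, 15}) = 1
G(53) = mex({0, 1, 2, 3, 5, 6, 7, 8, 9, 10, 11, 12}) = 4
G(54) = mex({0, 1, 2, 3, 4, 5, 6, 9, 10}) = 7
G(55) = mex({0, 1, 3, 4, 5, 7, 9, 10, 11, 12}) = 2
G(56) = mex({0, 2, 3, 4, 5, 6, 7, 9, 10, 11, 12, 13, 14}) = 1
Therefore G(56) = 1.

1


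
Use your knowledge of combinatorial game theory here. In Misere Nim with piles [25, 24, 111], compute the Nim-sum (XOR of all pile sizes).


We need the XOR (exclusive or) of all pile sizes.
After XOR-ing pile 1 (size 25): 0 XOR 25 = 25
After XOR-ing pile 2 (size 24): 25 XOR 24 = 1
After XOR-ing pile 3 (size 111): 1 XOR 111 = 110
The Nim-value of this position is 110.

110


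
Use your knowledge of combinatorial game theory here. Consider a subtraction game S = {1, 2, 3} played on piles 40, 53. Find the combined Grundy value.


Subtraction set: {1, 2, 3}
For this subtraction set, G(n) = n mod 4 (period = max + 1 = 4).
Pile 1 (size 40): G(40) = 40 mod 4 = 0
Pile 2 (size 53): G(53) = 53 mod 4 = 1
Total Grundy value = XOR of all: 0 XOR 1 = 1

1


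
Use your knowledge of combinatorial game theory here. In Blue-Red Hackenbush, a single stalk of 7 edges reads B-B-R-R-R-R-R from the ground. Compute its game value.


Edges (from ground): B-B-R-R-R-R-R
By Berlekamp's sign-expansion rule, a Blue-Red Hackenbush stalk has the value of the surreal number whose sign sequence is the edge sequence with B -> + and R -> -.
Sign sequence: ++-----
Trace the sign expansion in the surreal number tree, starting from 0:
Edge 1: B (sign +) -> bounds (0, +inf), value = 1
Edge 2: B (sign +) -> bounds (1, +inf), value = 2
Edge 3: R (sign -) -> bounds (1, 2), value = 3/2
Edge 4: R (sign -) -> bounds (1, 3/2), value = 5/4
Edge 5: R (sign -) -> bounds (1, 5/4), value = 9/8
Edge 6: R (sign -) -> bounds (1, 9/8), value = 17/16
Edge 7: R (sign -) -> bounds (1, 17/16), value = 33/32
Game value = 33/32

33/32


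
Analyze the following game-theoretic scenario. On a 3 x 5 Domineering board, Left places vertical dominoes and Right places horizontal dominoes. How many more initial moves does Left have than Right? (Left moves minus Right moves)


Board is 3 x 5 (rows x cols).
Left (vertical) placements: (rows-1) * cols = 2 * 5 = 10
Right (horizontal) placements: rows * (cols-1) = 3 * 4 = 12
Advantage = Left - Right = 10 - 12 = -2

-2


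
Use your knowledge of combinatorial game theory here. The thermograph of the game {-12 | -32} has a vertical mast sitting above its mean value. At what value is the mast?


Game = {-12 | -32}, a switch {a | b} with numbers a > b.
Its thermograph has left wall a - t and right wall b + t, which meet at t = (a - b)/2, where both equal (a + b)/2. So the mast (mean value) is at (a + b)/2.
Mean = (-12 + (-32))/2 = -44/2 = -22

-22


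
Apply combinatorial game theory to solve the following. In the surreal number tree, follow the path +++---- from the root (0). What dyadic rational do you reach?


Sign expansion: +++----
Rule: track bounds (lo, hi), initially (-inf, +inf). On '+', the current value becomes lo and we move to the simplest number in (value, hi): value + 1 if hi = +inf, otherwise the midpoint (value + hi)/2. On '-', the current value becomes hi and we move to value - 1 if lo = -inf, otherwise the midpoint (lo + value)/2.
Start at 0.
Step 1: sign = +, move right. Bounds: (0, +inf). Value = 1
Step 2: sign = +, move right. Bounds: (1, +inf). Value = 2
Step 3: sign = +, move right. Bounds: (2, +inf). Value = 3
Step 4: sign = -, move left. Bounds: (2, 3). Value = 5/2
Step 5: sign = -, move left. Bounds: (2, 5/2). Value = 9/4
Step 6: sign = -, move left. Bounds: (2, 9/4). Value = 17/8
Step 7: sign = -, move left. Bounds: (2, 17/8). Value = 33/16
The surreal number with sign expansion +++---- is 33/16.

33/16


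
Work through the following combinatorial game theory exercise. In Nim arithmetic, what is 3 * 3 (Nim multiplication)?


Nim multiplication is bilinear over XOR: (u XOR v) * w = (u*w) XOR (v*w).
So we split each operand into its bit components and XOR the pairwise Nim products.
3 = 1 + 2 (as XOR of powers of 2).
3 = 1 + 2 (as XOR of powers of 2).
Using the standard Nim-product table on single bits:
  2*2 = 3,   2*4 = 8,   2*8 = 12,
  4*4 = 6,   4*8 = 11,  8*8 = 13,
and  1*x = x (identity), k*l = l*k (commutative).
Pairwise Nim products:
  1 * 1 = 1
  1 * 2 = 2
  2 * 1 = 2
  2 * 2 = 3
XOR them: 1 XOR 2 XOR 2 XOR 3 = 2.
Result: 3 * 3 = 2 (in Nim).

2


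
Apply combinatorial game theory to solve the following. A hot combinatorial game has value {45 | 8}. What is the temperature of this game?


The game is {45 | 8}, a switch {a | b} with numbers a > b.
Cooling {a | b} by t gives {a - t | b + t}, which stops being hot when a - t = b + t, i.e. at t = (a - b)/2. So the temperature of a switch is (a - b)/2.
Temperature = (Left option - Right option) / 2
= (45 - (8)) / 2
= 37 / 2
= 37/2

37/2


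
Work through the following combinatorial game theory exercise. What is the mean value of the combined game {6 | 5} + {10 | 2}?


G1 = {6 | 5}, G2 = {10 | 2}
Each is a switch {a | b} with numbers a > b; its mean value is (a + b)/2, and mean value is additive over game sums: m(G1 + G2) = m(G1) + m(G2).
Mean of G1 = (6 + (5))/2 = 11/2 = 11/2
Mean of G2 = (10 + (2))/2 = 12/2 = 6
Mean of G1 + G2 = 11/2 + 6 = 23/2

23/2


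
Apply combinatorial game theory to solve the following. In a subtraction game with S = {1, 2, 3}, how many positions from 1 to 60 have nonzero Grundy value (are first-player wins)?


Subtraction set S = {1, 2, 3}, so G(n) = n mod 4.
G(n) = 0 when n is a multiple of 4.
Multiples of 4 in [1, 60]: 15
N-positions (nonzero Grundy) = 60 - 15 = 45

45


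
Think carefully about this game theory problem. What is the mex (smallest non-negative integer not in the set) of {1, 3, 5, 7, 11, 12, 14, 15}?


Set = {1, 3, 5, 7, 11, 12, 14, 15}
0 is NOT in the set. This is the mex.
mex = 0

0


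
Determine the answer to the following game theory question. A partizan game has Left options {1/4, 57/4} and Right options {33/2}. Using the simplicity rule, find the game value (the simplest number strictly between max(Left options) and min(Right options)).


Left options: {1/4, 57/4}, max = 57/4
Right options: {33/2}, min = 33/2
All options are numbers and max(Left) < min(Right), so by the simplicity theorem the value is the simplest (earliest-born) number strictly between 57/4 and 33/2.
Integers 15 through 16 all lie strictly between 57/4 and 33/2.
Among integers, the simplest (lowest birthday = smallest |n|; 0 is born on day 0, +-n on day n) is 15.
No non-integer in the interval can be simpler: if x is a non-integer in the interval, then floor(x) or ceil(x) also lies in the interval (the interval contains an integer), and both are proper prefixes of x's sign expansion, i.e. born earlier. So the game value is 15.
Game value = 15

15


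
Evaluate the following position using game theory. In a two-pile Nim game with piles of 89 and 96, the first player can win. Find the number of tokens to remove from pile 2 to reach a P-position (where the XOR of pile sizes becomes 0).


Piles: 89 and 96
Current XOR: 89 XOR 96 = 57 (non-zero, so this is an N-position).
To make the XOR zero, we need to find a move that balances the piles.
For pile 2 (size 96): target = 96 XOR 57 = 89
We reduce pile 2 from 96 to 89.
Tokens removed: 96 - 89 = 7
Verification: 89 XOR 89 = 0

7


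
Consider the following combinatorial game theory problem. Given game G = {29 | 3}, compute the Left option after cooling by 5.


Original game: {29 | 3} (a switch {a | b} with a > b).
Cooling by t (for t below the temperature (a - b)/2 = 13) taxes each move by t: {a | b} cooled by t is {a - t | b + t}.
Cooling amount: t = 5
Cooled Left option: 29 - 5 = 24
Cooled Right option: 3 + 5 = 8
Cooled game: {24 | 8}
Left option = 24

24


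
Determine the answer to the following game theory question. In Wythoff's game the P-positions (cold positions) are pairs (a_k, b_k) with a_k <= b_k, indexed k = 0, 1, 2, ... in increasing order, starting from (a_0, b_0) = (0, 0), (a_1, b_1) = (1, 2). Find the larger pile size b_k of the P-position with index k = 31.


By Wythoff's theorem, a_k = floor(k * phi) and b_k = floor(k * phi^2) = a_k + k, where phi = (1 + sqrt(5))/2 is the golden ratio.
phi = (1 + sqrt(5))/2 = 1.618034
phi^2 = phi + 1 = 2.618034
k = 31
k * phi^2 = 31 * 2.618034 = 81.159054
b_31 = floor(k * phi^2) = 81 (check: a_31 + k = 50 + 31 = 81)

81


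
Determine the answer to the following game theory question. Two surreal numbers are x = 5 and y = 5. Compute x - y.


x = 5, y = 5
x - y = 5 - 5 = 0

0


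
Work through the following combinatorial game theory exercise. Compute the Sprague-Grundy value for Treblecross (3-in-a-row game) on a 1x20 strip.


Treblecross: place X on empty cells; 3-in-a-row wins.
Playing within two cells of an existing X lets the opponent win at once, so sensible play treats the cells i-2..i+2 around each X as dead. The player left with no safe cell loses, so this is a normal-play take-away game on strips of safe cells.
Placing X at cell i (0-indexed) of a strip of k safe cells leaves independent strips of sizes max(0, i-2) and max(0, k-i-3). Hence G(k) = mex{ G(max(0,i-2)) XOR G(max(0,k-i-3)) : 0 <= i < k }, with G(0) = 0.
G(1): splits (0,0):0^0=0 -> mex({0}) = 1
G(2): splits (0,0):0^0=0 -> mex({0}) = 1
G(3): splits (0,0):0^0=0 -> mex({0}) = 1
G(4): splits (0,1):0^1=1 (0,0):0^0=0 -> mex({0, 1}) = 2
G(5): splits (0,2):0^1=1 (0,1):0^1=1 (0,0):0^0=0 -> mex({0, 1}) = 2
G(6) = mex({1}) = 0
G(7) = mex({0, 1, 2}) = 3
G(8) = mex({0, 1, 2}) = 3
G(9) = mex({0, 2}) = 1
G(10) = mex({0, 2, 3}) = 1
G(11) = mex({0, 3}) = 1
G(12) = mex({1, 3}) = 0
G(13) = mex({0, 1, 2, 3}) = 4
G(14) = mex({0, 1, 2}) = 3
G(15) = mex({0, 1, 2}) = 3
G(16) = mex({0, 1, 2, 4}) = 3
G(17) = mex({0, 1, 3, 4}) = 2
G(18) = mex({0, 1, 3, 4}) = 2
G(19) = mex({0, 1, 3, 5}) = 2
G(20) = mex({0, 1, 2, 3, 5}) = 4
Therefore G(20) = 4.

4


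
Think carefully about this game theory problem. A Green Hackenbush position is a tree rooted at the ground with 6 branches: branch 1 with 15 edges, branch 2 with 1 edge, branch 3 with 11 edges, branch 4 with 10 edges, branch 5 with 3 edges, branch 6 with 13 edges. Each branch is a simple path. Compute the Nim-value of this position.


The tree has 6 branches from the ground vertex.
In Green Hackenbush, the Nim-value of a simple path of length k is k.
Branch 1: length 15, Nim-value = 15
Branch 2: length 1, Nim-value = 1
Branch 3: length 11, Nim-value = 11
Branch 4: length 10, Nim-value = 10
Branch 5: length 3, Nim-value = 3
Branch 6: length 13, Nim-value = 13
Total Nim-value = XOR of all branch values:
0 XOR 15 = 15
15 XOR 1 = 14
14 XOR 11 = 5
5 XOR 10 = 15
15 XOR 3 = 12
12 XOR 13 = 1
Nim-value of the tree = 1

1


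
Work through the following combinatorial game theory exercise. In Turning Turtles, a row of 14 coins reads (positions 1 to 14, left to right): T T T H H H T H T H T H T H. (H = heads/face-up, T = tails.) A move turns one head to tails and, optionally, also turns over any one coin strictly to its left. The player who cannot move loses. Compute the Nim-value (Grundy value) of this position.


Coins: T T T H H H T H T H T H T H
Key fact: a single head at position k behaves exactly like a Nim heap of size k (turning it to T and optionally flipping a coin at j < k corresponds to moving the heap from k to j, or to 0), and heads combine as a disjunctive sum (two heads at the same place would cancel, matching j XOR j = 0). So the Nim-value is the XOR of the 1-indexed positions of the heads.
Face-up positions (1-indexed): [4, 5, 6, 8, 10, 12, 14]
XOR 0 with 4: 0 XOR 4 = 4
XOR 4 with 5: 4 XOR 5 = 1
XOR 1 with 6: 1 XOR 6 = 7
XOR 7 with 8: 7 XOR 8 = 15
XOR 15 with 10: 15 XOR 10 = 5
XOR 5 with 12: 5 XOR 12 = 9
XOR 9 with 14: 9 XOR 14 = 7
Nim-value = 7

7


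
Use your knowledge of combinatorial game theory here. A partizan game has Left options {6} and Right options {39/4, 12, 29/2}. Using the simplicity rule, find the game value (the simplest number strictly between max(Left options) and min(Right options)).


Left options: {6}, max = 6
Right options: {39/4, 12, 29/2}, min = 39/4
All options are numbers and max(Left) < min(Right), so by the simplicity theorem the value is the simplest (earliest-born) number strictly between 6 and 39/4.
Integers 7 through 9 all lie strictly between 6 and 39/4.
Among integers, the simplest (lowest birthday = smallest |n|; 0 is born on day 0, +-n on day n) is 7.
No non-integer in the interval can be simpler: if x is a non-integer in the interval, then floor(x) or ceil(x) also lies in the interval (the interval contains an integer), and both are proper prefixes of x's sign expansion, i.e. born earlier. So the game value is 7.
Game value = 7

7


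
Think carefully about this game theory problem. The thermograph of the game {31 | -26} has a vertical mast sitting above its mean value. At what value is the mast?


Game = {31 | -26}, a switch {a | b} with numbers a > b.
Its thermograph has left wall a - t and right wall b + t, which meet at t = (a - b)/2, where both equal (a + b)/2. So the mast (mean value) is at (a + b)/2.
Mean = (31 + (-26))/2 = 5/2 = 5/2

5/2


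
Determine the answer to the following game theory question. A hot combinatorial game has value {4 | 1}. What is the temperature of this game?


The game is {4 | 1}, a switch {a | b} with numbers a > b.
Cooling {a | b} by t gives {a - t | b + t}, which stops being hot when a - t = b + t, i.e. at t = (a - b)/2. So the temperature of a switch is (a - b)/2.
Temperature = (Left option - Right option) / 2
= (4 - (1)) / 2
= 3 / 2
= 3/2

3/2


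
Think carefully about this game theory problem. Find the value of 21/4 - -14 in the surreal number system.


x = 21/4, y = -14
Converting to common denominator: 4
x = 21/4, y = -56/4
x - y = 21/4 - -14 = 77/4

77/4


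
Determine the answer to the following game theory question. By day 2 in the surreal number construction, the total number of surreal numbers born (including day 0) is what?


Day 0: {|} = 0 is born. Count = 1.
Day n: the number of surreal numbers born by day n is 2^(n+1) - 1.
By day 0: 2^1 - 1 = 1
By day 1: 2^2 - 1 = 3
By day 2: 2^3 - 1 = 7
By day 2: 7 surreal numbers.

7


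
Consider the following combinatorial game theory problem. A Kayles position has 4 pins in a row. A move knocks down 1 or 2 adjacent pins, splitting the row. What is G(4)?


Kayles: a move removes 1 or 2 adjacent pins from a contiguous row.
Removing pins from a row of k leaves two independent rows (a, b) with a + b = k - 1 (one pin) or a + b = k - 2 (two pins); an end removal gives a = 0.
By Sprague-Grundy, G(k) = mex{ G(a) XOR G(b) } over all these splits. G(0) = 0.
G(1): splits (0,0):0^0=0 -> mex({0}) = 1
G(2): splits (0,1):0^1=1 (0,0):0^0=0 -> mex({0, 1}) = 2
G(3): splits (0,2):0^2=2 (1,1):1^1=0 (0,1):0^1=1 -> mex({0, 1, 2}) = 3
G(4): splits (0,3):0^3=3 (1,2):1^2=3 (0,2):0^2=2 (1,1):1^1=0 -> mex({0, 2, 3}) = 1
Therefore G(4) = 1.

1


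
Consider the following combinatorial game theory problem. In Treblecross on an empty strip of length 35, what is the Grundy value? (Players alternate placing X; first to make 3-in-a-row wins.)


Treblecross: place X on empty cells; 3-in-a-row wins.
Playing within two cells of an existing X lets the opponent win at once, so sensible play treats the cells i-2..i+2 around each X as dead. The player left with no safe cell loses, so this is a normal-play take-away game on strips of safe cells.
Placing X at cell i (0-indexed) of a strip of k safe cells leaves independent strips of sizes max(0, i-2) and max(0, k-i-3). Hence G(k) = mex{ G(max(0,i-2)) XOR G(max(0,k-i-3)) : 0 <= i < k }, with G(0) = 0.
G(1): splits (0,0):0^0=0 -> mex({0}) = 1
G(2): splits (0,0):0^0=0 -> mex({0}) = 1
G(3): splits (0,0):0^0=0 -> mex({0}) = 1
G(4): splits (0,1):0^1=1 (0,0):0^0=0 -> mex({0, 1}) = 2
G(5): splits (0,2):0^1=1 (0,1):0^1=1 (0,0):0^0=0 -> mex({0, 1}) = 2
G(6) = mex({1}) = 0
G(7) = mex({0, 1, 2}) = 3
G(8) = mex({0, 1, 2}) = 3
G(9) = mex({0, 2}) = 1
G(10) = mex({0, 2, 3}) = 1
G(11) = mex({0, 3}) = 1
G(12) = mex({1, 3}) = 0
G(13) = mex({0, 1, 2, 3}) = 4
G(14) = mex({0, 1, 2}) = 3
G(15) = mex({0, 1, 2}) = 3
G(16) = mex({0, 1, 2, 4}) = 3
G(17) = mex({0, 1, 3, 4}) = 2
G(18) = mex({0, 1, 3, 4}) = 2
G(19) = mex({0, 1, 3, 5}) = 2
G(20) = mex({0, 1, 2, 3, 5}) = 4
G(21) = mex({0, 1, 2, 3, 5}) = 4
G(22) = mex({1, 2, 6}) = 0
G(23) = mex({0, 1, 2, 3, 4, 6}) = 5
G(24) = mex({0, 1, 2, 3, 4}) = 5
G(25) = mex({0, 1, 3, 4, 7}) = 2
G(26) = mex({0, 1, 3, 4, 5, 7}) = 2
G(27) = mex({0, 1, 3, 5}) = 2
G(28) = mex({0, 1, 2, 5}) = 3
G(29) = mex({0, 1, 2, 4, 5, 6}) = 3
G(30) = mex({1, 2, 4, 6}) = 0
G(31) = mex({0, 1, 2, 3, 4, 6}) = 5
G(32) = mex({1, 2, 3, 4, 7}) = 0
G(33) = mex({0, 3, 7}) = 1
G(34) = mex({0, 2, 3, 5, 7}) = 1
G(35) = mex({0, 2, 3, 5, 6}) = 1
Therefore G(35) = 1.

1
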